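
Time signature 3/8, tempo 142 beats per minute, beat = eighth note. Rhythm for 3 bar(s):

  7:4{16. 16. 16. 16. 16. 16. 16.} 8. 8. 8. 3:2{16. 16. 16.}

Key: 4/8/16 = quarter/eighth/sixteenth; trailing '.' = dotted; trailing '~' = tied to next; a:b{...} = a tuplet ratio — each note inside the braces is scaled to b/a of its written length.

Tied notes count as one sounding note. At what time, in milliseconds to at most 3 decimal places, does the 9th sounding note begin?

note 9 onset = 9/2b = 1901.408ms

1. 0.0ms @ 0 + 181.087ms (3/7)
2. 181.087ms @ 3/7 + 181.087ms (3/7)
3. 362.173ms @ 6/7 + 181.087ms (3/7)
4. 543.26ms @ 9/7 + 181.087ms (3/7)
5. 724.346ms @ 12/7 + 181.087ms (3/7)
6. 905.433ms @ 15/7 + 181.087ms (3/7)
7. 1086.519ms @ 18/7 + 181.087ms (3/7)
8. 1267.606ms @ 3 + 633.803ms (3/2)
9. 1901.408ms @ 9/2 + 633.803ms (3/2)
10. 2535.211ms @ 6 + 633.803ms (3/2)
11. 3169.014ms @ 15/2 + 211.268ms (1/2)
12. 3380.282ms @ 8 + 211.268ms (1/2)
13. 3591.549ms @ 17/2 + 211.268ms (1/2)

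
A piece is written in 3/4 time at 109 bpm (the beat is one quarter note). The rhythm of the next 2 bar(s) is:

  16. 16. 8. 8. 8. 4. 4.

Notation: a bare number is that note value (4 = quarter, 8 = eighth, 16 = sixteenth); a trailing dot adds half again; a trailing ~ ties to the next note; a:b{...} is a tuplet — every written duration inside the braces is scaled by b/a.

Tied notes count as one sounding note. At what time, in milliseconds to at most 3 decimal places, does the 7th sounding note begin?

note 7 onset = 9/2b = 2477.064ms

1. 0.0ms @ 0 + 206.422ms (3/8)
2. 206.422ms @ 3/8 + 206.422ms (3/8)
3. 412.844ms @ 3/4 + 412.844ms (3/4)
4. 825.688ms @ 3/2 + 412.844ms (3/4)
5. 1238.532ms @ 9/4 + 412.844ms (3/4)
6. 1651.376ms @ 3 + 825.688ms (3/2)
7. 2477.064ms @ 9/2 + 825.688ms (3/2)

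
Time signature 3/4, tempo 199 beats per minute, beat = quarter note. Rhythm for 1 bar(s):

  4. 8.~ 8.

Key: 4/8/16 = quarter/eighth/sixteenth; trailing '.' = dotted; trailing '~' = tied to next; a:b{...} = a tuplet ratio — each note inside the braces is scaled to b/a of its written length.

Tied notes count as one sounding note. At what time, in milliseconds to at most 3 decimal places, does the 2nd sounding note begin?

1. 0.0ms @ 0 + 452.261ms (3/2)
2. 452.261ms @ 3/2 + 452.261ms (3/2)

note 2 onset = 3/2b = 452.261ms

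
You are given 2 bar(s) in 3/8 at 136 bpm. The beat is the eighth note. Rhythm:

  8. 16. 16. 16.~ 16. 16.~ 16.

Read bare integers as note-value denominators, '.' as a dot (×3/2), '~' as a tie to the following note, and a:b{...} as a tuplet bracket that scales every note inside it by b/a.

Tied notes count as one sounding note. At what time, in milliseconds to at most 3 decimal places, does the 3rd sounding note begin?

1. 0.0ms @ 0 + 661.765ms (3/2)
2. 661.765ms @ 3/2 + 330.882ms (3/4)
3. 992.647ms @ 9/4 + 330.882ms (3/4)
4. 1323.529ms @ 3 + 661.765ms (3/2)
5. 1985.294ms @ 9/2 + 661.765ms (3/2)

note 3 onset = 9/4b = 992.647ms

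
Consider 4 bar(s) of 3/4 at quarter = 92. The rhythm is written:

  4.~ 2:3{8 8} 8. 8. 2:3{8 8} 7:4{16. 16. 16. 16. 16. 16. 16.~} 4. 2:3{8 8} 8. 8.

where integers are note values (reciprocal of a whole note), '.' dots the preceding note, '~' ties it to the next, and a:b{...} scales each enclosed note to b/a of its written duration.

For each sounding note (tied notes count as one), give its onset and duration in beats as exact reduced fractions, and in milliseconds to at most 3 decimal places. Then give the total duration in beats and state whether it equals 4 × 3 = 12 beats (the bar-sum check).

1) 0.0ms=0b +1467.391ms=9/4b
2) 1467.391ms=9/4b +489.13ms=3/4b
3) 1956.522ms=3b +489.13ms=3/4b
4) 2445.652ms=15/4b +489.13ms=3/4b
5) 2934.783ms=9/2b +489.13ms=3/4b
6) 3423.913ms=21/4b +489.13ms=3/4b
7) 3913.043ms=6b +139.752ms=3/14b
8) 4052.795ms=87/14b +139.752ms=3/14b
9) 4192.547ms=45/7b +139.752ms=3/14b
10) 4332.298ms=93/14b +139.752ms=3/14b
11) 4472.05ms=48/7b +139.752ms=3/14b
12) 4611.801ms=99/14b +139.752ms=3/14b
13) 4751.553ms=51/7b +1118.012ms=12/7b
14) 5869.565ms=9b +489.13ms=3/4b
15) 6358.696ms=39/4b +489.13ms=3/4b
16) 6847.826ms=21/2b +489.13ms=3/4b
17) 7336.957ms=45/4b +489.13ms=3/4b
Σ=12b of 12 (92bpm 3/4) — PASS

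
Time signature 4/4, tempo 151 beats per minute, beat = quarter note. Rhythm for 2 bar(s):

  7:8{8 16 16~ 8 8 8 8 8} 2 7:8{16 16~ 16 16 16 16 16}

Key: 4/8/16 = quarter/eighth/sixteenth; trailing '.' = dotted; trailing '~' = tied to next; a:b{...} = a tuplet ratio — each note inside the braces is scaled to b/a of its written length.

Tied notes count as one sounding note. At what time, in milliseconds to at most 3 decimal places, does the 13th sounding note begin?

1. 0.0ms @ 0 + 227.058ms (4/7)
2. 227.058ms @ 4/7 + 113.529ms (2/7)
3. 340.587ms @ 6/7 + 340.587ms (6/7)
4. 681.173ms @ 12/7 + 227.058ms (4/7)
5. 908.231ms @ 16/7 + 227.058ms (4/7)
6. 1135.289ms @ 20/7 + 227.058ms (4/7)
7. 1362.346ms @ 24/7 + 227.058ms (4/7)
8. 1589.404ms @ 4 + 794.702ms (2)
9. 2384.106ms @ 6 + 113.529ms (2/7)
10. 2497.635ms @ 44/7 + 227.058ms (4/7)
11. 2724.693ms @ 48/7 + 113.529ms (2/7)
12. 2838.221ms @ 50/7 + 113.529ms (2/7)
13. 2951.75ms @ 52/7 + 113.529ms (2/7)
14. 3065.279ms @ 54/7 + 113.529ms (2/7)

note 13 onset = 52/7b = 2951.75ms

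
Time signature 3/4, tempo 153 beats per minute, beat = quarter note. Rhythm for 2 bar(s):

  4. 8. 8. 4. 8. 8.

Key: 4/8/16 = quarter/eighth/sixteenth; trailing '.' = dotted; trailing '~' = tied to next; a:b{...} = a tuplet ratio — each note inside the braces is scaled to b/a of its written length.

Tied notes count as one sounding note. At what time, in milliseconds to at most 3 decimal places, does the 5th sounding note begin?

1. 0.0ms @ 0 + 588.235ms (3/2)
2. 588.235ms @ 3/2 + 294.118ms (3/4)
3. 882.353ms @ 9/4 + 294.118ms (3/4)
4. 1176.471ms @ 3 + 588.235ms (3/2)
5. 1764.706ms @ 9/2 + 294.118ms (3/4)
6. 2058.824ms @ 21/4 + 294.118ms (3/4)

note 5 onset = 9/2b = 1764.706ms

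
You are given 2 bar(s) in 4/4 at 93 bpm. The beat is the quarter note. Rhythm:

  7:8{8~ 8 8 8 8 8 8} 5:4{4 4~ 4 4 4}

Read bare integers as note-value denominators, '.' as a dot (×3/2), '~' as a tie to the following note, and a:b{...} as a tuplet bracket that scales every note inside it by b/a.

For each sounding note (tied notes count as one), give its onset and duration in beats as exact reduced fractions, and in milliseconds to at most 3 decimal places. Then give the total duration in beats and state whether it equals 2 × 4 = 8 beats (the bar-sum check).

1) 0.0ms=0b +737.327ms=8/7b
2) 737.327ms=8/7b +368.664ms=4/7b
3) 1105.991ms=12/7b +368.664ms=4/7b
4) 1474.654ms=16/7b +368.664ms=4/7b
5) 1843.318ms=20/7b +368.664ms=4/7b
6) 2211.982ms=24/7b +368.664ms=4/7b
7) 2580.645ms=4b +516.129ms=4/5b
8) 3096.774ms=24/5b +1032.258ms=8/5b
9) 4129.032ms=32/5b +516.129ms=4/5b
10) 4645.161ms=36/5b +516.129ms=4/5b
Σ=8b of 8 (93bpm 4/4) — PASS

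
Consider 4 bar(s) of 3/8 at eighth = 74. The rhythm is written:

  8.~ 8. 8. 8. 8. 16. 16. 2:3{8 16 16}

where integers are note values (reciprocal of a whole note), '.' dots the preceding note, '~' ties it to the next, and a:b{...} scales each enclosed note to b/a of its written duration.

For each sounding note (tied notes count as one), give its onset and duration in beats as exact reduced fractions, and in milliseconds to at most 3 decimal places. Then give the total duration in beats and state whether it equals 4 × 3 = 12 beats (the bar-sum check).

1) 0.0ms=0b +2432.432ms=3b
2) 2432.432ms=3b +1216.216ms=3/2b
3) 3648.649ms=9/2b +1216.216ms=3/2b
4) 4864.865ms=6b +1216.216ms=3/2b
5) 6081.081ms=15/2b +608.108ms=3/4b
6) 6689.189ms=33/4b +608.108ms=3/4b
7) 7297.297ms=9b +1216.216ms=3/2b
8) 8513.514ms=21/2b +608.108ms=3/4b
9) 9121.622ms=45/4b +608.108ms=3/4b
Σ=12b of 12 (74bpm 3/8) — PASS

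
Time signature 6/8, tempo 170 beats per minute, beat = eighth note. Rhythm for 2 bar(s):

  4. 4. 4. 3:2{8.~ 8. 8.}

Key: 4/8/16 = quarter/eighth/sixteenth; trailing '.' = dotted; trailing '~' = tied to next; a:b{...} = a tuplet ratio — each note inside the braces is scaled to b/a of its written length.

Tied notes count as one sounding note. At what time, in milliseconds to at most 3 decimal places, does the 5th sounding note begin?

note 5 onset = 11b = 3882.353ms

1. 0.0ms @ 0 + 1058.824ms (3)
2. 1058.824ms @ 3 + 1058.824ms (3)
3. 2117.647ms @ 6 + 1058.824ms (3)
4. 3176.471ms @ 9 + 705.882ms (2)
5. 3882.353ms @ 11 + 352.941ms (1)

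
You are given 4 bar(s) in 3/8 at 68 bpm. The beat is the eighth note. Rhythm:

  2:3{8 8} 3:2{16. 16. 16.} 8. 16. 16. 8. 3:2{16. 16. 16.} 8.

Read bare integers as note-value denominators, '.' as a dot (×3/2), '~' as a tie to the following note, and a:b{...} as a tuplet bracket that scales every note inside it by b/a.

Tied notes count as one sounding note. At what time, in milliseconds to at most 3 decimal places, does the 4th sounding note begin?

1. 0.0ms @ 0 + 1323.529ms (3/2)
2. 1323.529ms @ 3/2 + 1323.529ms (3/2)
3. 2647.059ms @ 3 + 441.176ms (1/2)
4. 3088.235ms @ 7/2 + 441.176ms (1/2)
5. 3529.412ms @ 4 + 441.176ms (1/2)
6. 3970.588ms @ 9/2 + 1323.529ms (3/2)
7. 5294.118ms @ 6 + 661.765ms (3/4)
8. 5955.882ms @ 27/4 + 661.765ms (3/4)
9. 6617.647ms @ 15/2 + 1323.529ms (3/2)
10. 7941.176ms @ 9 + 441.176ms (1/2)
11. 8382.353ms @ 19/2 + 441.176ms (1/2)
12. 8823.529ms @ 10 + 441.176ms (1/2)
13. 9264.706ms @ 21/2 + 1323.529ms (3/2)

note 4 onset = 7/2b = 3088.235ms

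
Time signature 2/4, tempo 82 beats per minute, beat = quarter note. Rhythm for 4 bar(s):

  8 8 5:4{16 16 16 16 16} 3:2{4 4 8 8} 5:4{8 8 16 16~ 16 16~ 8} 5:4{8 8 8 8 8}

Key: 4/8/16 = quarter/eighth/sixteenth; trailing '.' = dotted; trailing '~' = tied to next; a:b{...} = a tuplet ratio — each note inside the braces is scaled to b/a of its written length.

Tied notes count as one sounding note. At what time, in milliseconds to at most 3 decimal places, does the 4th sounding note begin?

note 4 onset = 6/5b = 878.049ms

1. 0.0ms @ 0 + 365.854ms (1/2)
2. 365.854ms @ 1/2 + 365.854ms (1/2)
3. 731.707ms @ 1 + 146.341ms (1/5)
4. 878.049ms @ 6/5 + 146.341ms (1/5)
5. 1024.39ms @ 7/5 + 146.341ms (1/5)
6. 1170.732ms @ 8/5 + 146.341ms (1/5)
7. 1317.073ms @ 9/5 + 146.341ms (1/5)
8. 1463.415ms @ 2 + 487.805ms (2/3)
9. 1951.22ms @ 8/3 + 487.805ms (2/3)
10. 2439.024ms @ 10/3 + 243.902ms (1/3)
11. 2682.927ms @ 11/3 + 243.902ms (1/3)
12. 2926.829ms @ 4 + 292.683ms (2/5)
13. 3219.512ms @ 22/5 + 292.683ms (2/5)
14. 3512.195ms @ 24/5 + 146.341ms (1/5)
15. 3658.537ms @ 5 + 292.683ms (2/5)
16. 3951.22ms @ 27/5 + 439.024ms (3/5)
17. 4390.244ms @ 6 + 292.683ms (2/5)
18. 4682.927ms @ 32/5 + 292.683ms (2/5)
19. 4975.61ms @ 34/5 + 292.683ms (2/5)
20. 5268.293ms @ 36/5 + 292.683ms (2/5)
21. 5560.976ms @ 38/5 + 292.683ms (2/5)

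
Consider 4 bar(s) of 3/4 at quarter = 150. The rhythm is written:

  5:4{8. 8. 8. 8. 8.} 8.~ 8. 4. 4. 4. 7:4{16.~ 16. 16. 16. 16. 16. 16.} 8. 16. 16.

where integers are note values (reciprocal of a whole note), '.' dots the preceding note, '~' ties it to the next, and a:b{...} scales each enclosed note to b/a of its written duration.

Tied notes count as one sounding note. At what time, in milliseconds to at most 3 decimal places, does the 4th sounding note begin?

1. 0.0ms @ 0 + 240.0ms (3/5)
2. 240.0ms @ 3/5 + 240.0ms (3/5)
3. 480.0ms @ 6/5 + 240.0ms (3/5)
4. 720.0ms @ 9/5 + 240.0ms (3/5)
5. 960.0ms @ 12/5 + 240.0ms (3/5)
6. 1200.0ms @ 3 + 600.0ms (3/2)
7. 1800.0ms @ 9/2 + 600.0ms (3/2)
8. 2400.0ms @ 6 + 600.0ms (3/2)
9. 3000.0ms @ 15/2 + 600.0ms (3/2)
10. 3600.0ms @ 9 + 171.429ms (3/7)
11. 3771.429ms @ 66/7 + 85.714ms (3/14)
12. 3857.143ms @ 135/14 + 85.714ms (3/14)
13. 3942.857ms @ 69/7 + 85.714ms (3/14)
14. 4028.571ms @ 141/14 + 85.714ms (3/14)
15. 4114.286ms @ 72/7 + 85.714ms (3/14)
16. 4200.0ms @ 21/2 + 300.0ms (3/4)
17. 4500.0ms @ 45/4 + 150.0ms (3/8)
18. 4650.0ms @ 93/8 + 150.0ms (3/8)

note 4 onset = 9/5b = 720.0ms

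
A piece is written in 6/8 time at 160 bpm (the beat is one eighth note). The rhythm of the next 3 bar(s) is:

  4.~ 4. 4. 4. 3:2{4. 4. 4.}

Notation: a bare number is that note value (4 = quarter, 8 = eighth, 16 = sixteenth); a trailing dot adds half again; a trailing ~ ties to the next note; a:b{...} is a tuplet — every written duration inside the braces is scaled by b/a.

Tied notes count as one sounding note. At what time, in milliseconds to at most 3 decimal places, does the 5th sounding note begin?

1. 0.0ms @ 0 + 2250.0ms (6)
2. 2250.0ms @ 6 + 1125.0ms (3)
3. 3375.0ms @ 9 + 1125.0ms (3)
4. 4500.0ms @ 12 + 750.0ms (2)
5. 5250.0ms @ 14 + 750.0ms (2)
6. 6000.0ms @ 16 + 750.0ms (2)

note 5 onset = 14b = 5250.0ms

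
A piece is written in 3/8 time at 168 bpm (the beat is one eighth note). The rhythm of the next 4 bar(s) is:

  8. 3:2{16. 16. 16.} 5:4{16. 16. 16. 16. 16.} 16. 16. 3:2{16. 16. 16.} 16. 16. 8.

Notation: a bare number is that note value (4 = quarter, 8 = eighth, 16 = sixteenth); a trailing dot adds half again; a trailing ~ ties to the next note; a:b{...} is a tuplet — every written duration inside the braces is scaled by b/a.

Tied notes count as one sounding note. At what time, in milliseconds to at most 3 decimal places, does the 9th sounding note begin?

1. 0.0ms @ 0 + 535.714ms (3/2)
2. 535.714ms @ 3/2 + 178.571ms (1/2)
3. 714.286ms @ 2 + 178.571ms (1/2)
4. 892.857ms @ 5/2 + 178.571ms (1/2)
5. 1071.429ms @ 3 + 214.286ms (3/5)
6. 1285.714ms @ 18/5 + 214.286ms (3/5)
7. 1500.0ms @ 21/5 + 214.286ms (3/5)
8. 1714.286ms @ 24/5 + 214.286ms (3/5)
9. 1928.571ms @ 27/5 + 214.286ms (3/5)
10. 2142.857ms @ 6 + 267.857ms (3/4)
11. 2410.714ms @ 27/4 + 267.857ms (3/4)
12. 2678.571ms @ 15/2 + 178.571ms (1/2)
13. 2857.143ms @ 8 + 178.571ms (1/2)
14. 3035.714ms @ 17/2 + 178.571ms (1/2)
15. 3214.286ms @ 9 + 267.857ms (3/4)
16. 3482.143ms @ 39/4 + 267.857ms (3/4)
17. 3750.0ms @ 21/2 + 535.714ms (3/2)

note 9 onset = 27/5b = 1928.571ms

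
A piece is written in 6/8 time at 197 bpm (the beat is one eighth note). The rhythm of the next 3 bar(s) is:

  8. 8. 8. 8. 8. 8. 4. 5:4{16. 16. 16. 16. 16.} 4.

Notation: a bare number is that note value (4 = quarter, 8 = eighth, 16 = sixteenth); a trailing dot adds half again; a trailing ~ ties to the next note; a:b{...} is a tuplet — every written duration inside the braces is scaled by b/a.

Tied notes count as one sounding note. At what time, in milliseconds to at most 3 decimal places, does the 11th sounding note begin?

1. 0.0ms @ 0 + 456.853ms (3/2)
2. 456.853ms @ 3/2 + 456.853ms (3/2)
3. 913.706ms @ 3 + 456.853ms (3/2)
4. 1370.558ms @ 9/2 + 456.853ms (3/2)
5. 1827.411ms @ 6 + 456.853ms (3/2)
6. 2284.264ms @ 15/2 + 456.853ms (3/2)
7. 2741.117ms @ 9 + 913.706ms (3)
8. 3654.822ms @ 12 + 182.741ms (3/5)
9. 3837.563ms @ 63/5 + 182.741ms (3/5)
10. 4020.305ms @ 66/5 + 182.741ms (3/5)
11. 4203.046ms @ 69/5 + 182.741ms (3/5)
12. 4385.787ms @ 72/5 + 182.741ms (3/5)
13. 4568.528ms @ 15 + 913.706ms (3)

note 11 onset = 69/5b = 4203.046ms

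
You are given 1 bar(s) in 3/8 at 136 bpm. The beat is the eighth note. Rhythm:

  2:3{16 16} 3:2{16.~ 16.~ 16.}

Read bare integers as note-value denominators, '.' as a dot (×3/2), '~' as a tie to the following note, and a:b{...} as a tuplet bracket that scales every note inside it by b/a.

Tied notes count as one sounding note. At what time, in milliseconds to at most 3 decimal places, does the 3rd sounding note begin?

1. 0.0ms @ 0 + 330.882ms (3/4)
2. 330.882ms @ 3/4 + 330.882ms (3/4)
3. 661.765ms @ 3/2 + 661.765ms (3/2)

note 3 onset = 3/2b = 661.765ms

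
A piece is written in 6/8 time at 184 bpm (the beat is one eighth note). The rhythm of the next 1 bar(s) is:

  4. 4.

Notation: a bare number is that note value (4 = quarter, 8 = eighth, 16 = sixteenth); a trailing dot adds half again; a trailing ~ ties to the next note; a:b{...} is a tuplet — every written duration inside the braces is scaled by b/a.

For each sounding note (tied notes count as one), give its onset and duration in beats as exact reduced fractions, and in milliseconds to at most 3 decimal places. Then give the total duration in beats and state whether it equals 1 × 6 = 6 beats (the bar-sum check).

1) 0.0ms=0b +978.261ms=3b
2) 978.261ms=3b +978.261ms=3b
Σ=6b of 6 (184bpm 6/8) — PASS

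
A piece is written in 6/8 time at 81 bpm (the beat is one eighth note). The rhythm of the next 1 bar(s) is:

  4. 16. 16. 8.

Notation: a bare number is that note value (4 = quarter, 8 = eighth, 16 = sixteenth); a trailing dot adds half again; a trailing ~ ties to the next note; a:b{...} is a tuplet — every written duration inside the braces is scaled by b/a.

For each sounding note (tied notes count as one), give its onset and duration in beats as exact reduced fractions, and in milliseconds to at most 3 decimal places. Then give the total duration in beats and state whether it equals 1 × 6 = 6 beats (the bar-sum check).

1) 0.0ms=0b +2222.222ms=3b
2) 2222.222ms=3b +555.556ms=3/4b
3) 2777.778ms=15/4b +555.556ms=3/4b
4) 3333.333ms=9/2b +1111.111ms=3/2b
Σ=6b of 6 (81bpm 6/8) — PASS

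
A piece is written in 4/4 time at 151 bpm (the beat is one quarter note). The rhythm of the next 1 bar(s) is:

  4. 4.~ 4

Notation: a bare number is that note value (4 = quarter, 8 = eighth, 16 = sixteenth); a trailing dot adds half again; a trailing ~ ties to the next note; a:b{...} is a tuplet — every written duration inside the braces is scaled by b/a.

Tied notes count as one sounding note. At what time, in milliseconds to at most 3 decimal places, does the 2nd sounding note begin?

note 2 onset = 3/2b = 596.026ms

1. 0.0ms @ 0 + 596.026ms (3/2)
2. 596.026ms @ 3/2 + 993.377ms (5/2)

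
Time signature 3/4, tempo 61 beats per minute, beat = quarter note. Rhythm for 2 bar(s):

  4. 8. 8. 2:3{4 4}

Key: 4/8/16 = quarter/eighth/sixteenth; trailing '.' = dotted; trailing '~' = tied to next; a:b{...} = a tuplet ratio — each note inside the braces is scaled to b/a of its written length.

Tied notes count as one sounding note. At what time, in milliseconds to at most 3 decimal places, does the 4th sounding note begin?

1. 0.0ms @ 0 + 1475.41ms (3/2)
2. 1475.41ms @ 3/2 + 737.705ms (3/4)
3. 2213.115ms @ 9/4 + 737.705ms (3/4)
4. 2950.82ms @ 3 + 1475.41ms (3/2)
5. 4426.23ms @ 9/2 + 1475.41ms (3/2)

note 4 onset = 3b = 2950.82ms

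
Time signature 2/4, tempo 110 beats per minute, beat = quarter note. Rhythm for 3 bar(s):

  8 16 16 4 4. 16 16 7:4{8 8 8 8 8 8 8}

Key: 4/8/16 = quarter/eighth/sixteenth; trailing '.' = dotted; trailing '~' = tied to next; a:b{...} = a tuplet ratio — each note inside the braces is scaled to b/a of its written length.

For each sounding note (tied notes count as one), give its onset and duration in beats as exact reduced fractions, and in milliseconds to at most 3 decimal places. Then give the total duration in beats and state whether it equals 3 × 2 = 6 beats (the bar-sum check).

1) 0.0ms=0b +272.727ms=1/2b
2) 272.727ms=1/2b +136.364ms=1/4b
3) 409.091ms=3/4b +136.364ms=1/4b
4) 545.455ms=1b +545.455ms=1b
5) 1090.909ms=2b +818.182ms=3/2b
6) 1909.091ms=7/2b +136.364ms=1/4b
7) 2045.455ms=15/4b +136.364ms=1/4b
8) 2181.818ms=4b +155.844ms=2/7b
9) 2337.662ms=30/7b +155.844ms=2/7b
10) 2493.506ms=32/7b +155.844ms=2/7b
11) 2649.351ms=34/7b +155.844ms=2/7b
12) 2805.195ms=36/7b +155.844ms=2/7b
13) 2961.039ms=38/7b +155.844ms=2/7b
14) 3116.883ms=40/7b +155.844ms=2/7b
Σ=6b of 6 (110bpm 2/4) — PASS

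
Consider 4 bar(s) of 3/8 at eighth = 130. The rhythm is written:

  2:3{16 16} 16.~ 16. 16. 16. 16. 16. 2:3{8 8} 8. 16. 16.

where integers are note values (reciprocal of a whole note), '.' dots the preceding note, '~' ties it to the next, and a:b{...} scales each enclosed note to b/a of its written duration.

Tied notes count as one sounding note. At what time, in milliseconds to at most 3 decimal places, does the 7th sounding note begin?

note 7 onset = 21/4b = 2423.077ms

1. 0.0ms @ 0 + 346.154ms (3/4)
2. 346.154ms @ 3/4 + 346.154ms (3/4)
3. 692.308ms @ 3/2 + 692.308ms (3/2)
4. 1384.615ms @ 3 + 346.154ms (3/4)
5. 1730.769ms @ 15/4 + 346.154ms (3/4)
6. 2076.923ms @ 9/2 + 346.154ms (3/4)
7. 2423.077ms @ 21/4 + 346.154ms (3/4)
8. 2769.231ms @ 6 + 692.308ms (3/2)
9. 3461.538ms @ 15/2 + 692.308ms (3/2)
10. 4153.846ms @ 9 + 692.308ms (3/2)
11. 4846.154ms @ 21/2 + 346.154ms (3/4)
12. 5192.308ms @ 45/4 + 346.154ms (3/4)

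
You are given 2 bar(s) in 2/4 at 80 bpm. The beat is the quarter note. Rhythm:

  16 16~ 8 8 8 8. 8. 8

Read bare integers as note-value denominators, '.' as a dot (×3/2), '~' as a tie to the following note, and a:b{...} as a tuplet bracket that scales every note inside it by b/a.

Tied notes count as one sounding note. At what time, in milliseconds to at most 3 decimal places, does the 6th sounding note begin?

1. 0.0ms @ 0 + 187.5ms (1/4)
2. 187.5ms @ 1/4 + 562.5ms (3/4)
3. 750.0ms @ 1 + 375.0ms (1/2)
4. 1125.0ms @ 3/2 + 375.0ms (1/2)
5. 1500.0ms @ 2 + 562.5ms (3/4)
6. 2062.5ms @ 11/4 + 562.5ms (3/4)
7. 2625.0ms @ 7/2 + 375.0ms (1/2)

note 6 onset = 11/4b = 2062.5ms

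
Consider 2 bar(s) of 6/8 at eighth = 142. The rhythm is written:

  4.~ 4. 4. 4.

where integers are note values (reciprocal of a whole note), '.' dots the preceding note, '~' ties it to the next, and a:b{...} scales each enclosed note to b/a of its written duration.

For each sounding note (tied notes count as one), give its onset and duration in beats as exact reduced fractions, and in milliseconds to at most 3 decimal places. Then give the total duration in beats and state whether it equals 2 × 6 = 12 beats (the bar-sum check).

1) 0.0ms=0b +2535.211ms=6b
2) 2535.211ms=6b +1267.606ms=3b
3) 3802.817ms=9b +1267.606ms=3b
Σ=12b of 12 (142bpm 6/8) — PASS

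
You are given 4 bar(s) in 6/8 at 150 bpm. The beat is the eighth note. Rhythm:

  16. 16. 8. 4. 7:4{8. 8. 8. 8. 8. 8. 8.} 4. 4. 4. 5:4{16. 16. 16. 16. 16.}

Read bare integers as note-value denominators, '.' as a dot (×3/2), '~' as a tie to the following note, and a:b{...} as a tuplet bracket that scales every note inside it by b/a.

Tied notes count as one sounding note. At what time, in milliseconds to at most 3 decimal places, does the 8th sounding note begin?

note 8 onset = 60/7b = 3428.571ms

1. 0.0ms @ 0 + 300.0ms (3/4)
2. 300.0ms @ 3/4 + 300.0ms (3/4)
3. 600.0ms @ 3/2 + 600.0ms (3/2)
4. 1200.0ms @ 3 + 1200.0ms (3)
5. 2400.0ms @ 6 + 342.857ms (6/7)
6. 2742.857ms @ 48/7 + 342.857ms (6/7)
7. 3085.714ms @ 54/7 + 342.857ms (6/7)
8. 3428.571ms @ 60/7 + 342.857ms (6/7)
9. 3771.429ms @ 66/7 + 342.857ms (6/7)
10. 4114.286ms @ 72/7 + 342.857ms (6/7)
11. 4457.143ms @ 78/7 + 342.857ms (6/7)
12. 4800.0ms @ 12 + 1200.0ms (3)
13. 6000.0ms @ 15 + 1200.0ms (3)
14. 7200.0ms @ 18 + 1200.0ms (3)
15. 8400.0ms @ 21 + 240.0ms (3/5)
16. 8640.0ms @ 108/5 + 240.0ms (3/5)
17. 8880.0ms @ 111/5 + 240.0ms (3/5)
18. 9120.0ms @ 114/5 + 240.0ms (3/5)
19. 9360.0ms @ 117/5 + 240.0ms (3/5)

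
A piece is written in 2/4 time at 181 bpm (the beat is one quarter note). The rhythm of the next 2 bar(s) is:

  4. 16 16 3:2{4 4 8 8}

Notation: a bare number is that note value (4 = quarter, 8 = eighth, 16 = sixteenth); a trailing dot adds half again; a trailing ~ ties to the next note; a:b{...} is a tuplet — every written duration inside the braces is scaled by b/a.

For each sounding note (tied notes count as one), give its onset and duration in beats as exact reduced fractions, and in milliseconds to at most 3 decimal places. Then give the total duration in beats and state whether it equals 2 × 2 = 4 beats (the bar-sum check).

1) 0.0ms=0b +497.238ms=3/2b
2) 497.238ms=3/2b +82.873ms=1/4b
3) 580.11ms=7/4b +82.873ms=1/4b
4) 662.983ms=2b +220.994ms=2/3b
5) 883.978ms=8/3b +220.994ms=2/3b
6) 1104.972ms=10/3b +110.497ms=1/3b
7) 1215.47ms=11/3b +110.497ms=1/3b
Σ=4b of 4 (181bpm 2/4) — PASS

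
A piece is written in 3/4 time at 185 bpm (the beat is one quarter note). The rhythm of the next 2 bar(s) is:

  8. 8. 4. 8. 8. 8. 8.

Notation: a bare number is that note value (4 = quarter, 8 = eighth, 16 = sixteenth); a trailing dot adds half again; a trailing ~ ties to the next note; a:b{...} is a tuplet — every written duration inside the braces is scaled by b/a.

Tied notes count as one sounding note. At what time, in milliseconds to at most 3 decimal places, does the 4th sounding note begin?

1. 0.0ms @ 0 + 243.243ms (3/4)
2. 243.243ms @ 3/4 + 243.243ms (3/4)
3. 486.486ms @ 3/2 + 486.486ms (3/2)
4. 972.973ms @ 3 + 243.243ms (3/4)
5. 1216.216ms @ 15/4 + 243.243ms (3/4)
6. 1459.459ms @ 9/2 + 243.243ms (3/4)
7. 1702.703ms @ 21/4 + 243.243ms (3/4)

note 4 onset = 3b = 972.973ms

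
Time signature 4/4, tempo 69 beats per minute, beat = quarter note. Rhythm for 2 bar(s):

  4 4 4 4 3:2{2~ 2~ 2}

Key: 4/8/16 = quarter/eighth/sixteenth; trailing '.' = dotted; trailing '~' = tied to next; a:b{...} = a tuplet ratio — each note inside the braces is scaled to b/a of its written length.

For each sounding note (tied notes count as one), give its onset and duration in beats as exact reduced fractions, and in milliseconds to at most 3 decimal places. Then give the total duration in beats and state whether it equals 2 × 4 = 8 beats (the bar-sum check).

1) 0.0ms=0b +869.565ms=1b
2) 869.565ms=1b +869.565ms=1b
3) 1739.13ms=2b +869.565ms=1b
4) 2608.696ms=3b +869.565ms=1b
5) 3478.261ms=4b +3478.261ms=4b
Σ=8b of 8 (69bpm 4/4) — PASS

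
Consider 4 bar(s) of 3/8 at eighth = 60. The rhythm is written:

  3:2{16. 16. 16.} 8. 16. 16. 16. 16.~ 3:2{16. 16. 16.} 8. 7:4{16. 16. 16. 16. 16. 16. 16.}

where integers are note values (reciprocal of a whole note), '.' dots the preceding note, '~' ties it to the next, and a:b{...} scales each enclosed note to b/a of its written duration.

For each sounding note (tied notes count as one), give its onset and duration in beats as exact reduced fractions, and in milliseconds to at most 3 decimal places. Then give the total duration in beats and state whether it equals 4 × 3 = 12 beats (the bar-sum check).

1) 0.0ms=0b +500.0ms=1/2b
2) 500.0ms=1/2b +500.0ms=1/2b
3) 1000.0ms=1b +500.0ms=1/2b
4) 1500.0ms=3/2b +1500.0ms=3/2b
5) 3000.0ms=3b +750.0ms=3/4b
6) 3750.0ms=15/4b +750.0ms=3/4b
7) 4500.0ms=9/2b +750.0ms=3/4b
8) 5250.0ms=21/4b +1250.0ms=5/4b
9) 6500.0ms=13/2b +500.0ms=1/2b
10) 7000.0ms=7b +500.0ms=1/2b
11) 7500.0ms=15/2b +1500.0ms=3/2b
12) 9000.0ms=9b +428.571ms=3/7b
13) 9428.571ms=66/7b +428.571ms=3/7b
14) 9857.143ms=69/7b +428.571ms=3/7b
15) 10285.714ms=72/7b +428.571ms=3/7b
16) 10714.286ms=75/7b +428.571ms=3/7b
17) 11142.857ms=78/7b +428.571ms=3/7b
18) 11571.429ms=81/7b +428.571ms=3/7b
Σ=12b of 12 (60bpm 3/8) — PASS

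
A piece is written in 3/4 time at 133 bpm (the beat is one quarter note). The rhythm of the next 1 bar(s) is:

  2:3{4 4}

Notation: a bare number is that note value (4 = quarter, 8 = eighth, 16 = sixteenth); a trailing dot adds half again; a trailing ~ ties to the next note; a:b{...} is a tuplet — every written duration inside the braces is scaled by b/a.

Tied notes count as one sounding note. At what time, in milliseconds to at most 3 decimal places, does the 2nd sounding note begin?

1. 0.0ms @ 0 + 676.692ms (3/2)
2. 676.692ms @ 3/2 + 676.692ms (3/2)

note 2 onset = 3/2b = 676.692ms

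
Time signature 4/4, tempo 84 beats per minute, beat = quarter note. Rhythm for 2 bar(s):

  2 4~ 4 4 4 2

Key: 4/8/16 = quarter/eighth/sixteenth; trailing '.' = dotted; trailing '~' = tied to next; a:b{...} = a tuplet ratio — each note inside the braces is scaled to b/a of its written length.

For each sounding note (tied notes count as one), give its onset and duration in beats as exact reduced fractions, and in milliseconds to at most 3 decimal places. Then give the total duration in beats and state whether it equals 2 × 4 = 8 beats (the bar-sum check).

1) 0.0ms=0b +1428.571ms=2b
2) 1428.571ms=2b +1428.571ms=2b
3) 2857.143ms=4b +714.286ms=1b
4) 3571.429ms=5b +714.286ms=1b
5) 4285.714ms=6b +1428.571ms=2b
Σ=8b of 8 (84bpm 4/4) — PASS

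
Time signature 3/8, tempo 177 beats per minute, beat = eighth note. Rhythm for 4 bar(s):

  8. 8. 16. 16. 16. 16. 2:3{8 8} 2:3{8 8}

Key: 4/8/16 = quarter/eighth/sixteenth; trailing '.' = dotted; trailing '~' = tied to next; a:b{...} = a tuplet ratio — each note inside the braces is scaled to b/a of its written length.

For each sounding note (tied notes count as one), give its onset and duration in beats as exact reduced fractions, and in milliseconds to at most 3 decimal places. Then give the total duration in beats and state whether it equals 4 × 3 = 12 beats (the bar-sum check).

1) 0.0ms=0b +508.475ms=3/2b
2) 508.475ms=3/2b +508.475ms=3/2b
3) 1016.949ms=3b +254.237ms=3/4b
4) 1271.186ms=15/4b +254.237ms=3/4b
5) 1525.424ms=9/2b +254.237ms=3/4b
6) 1779.661ms=21/4b +254.237ms=3/4b
7) 2033.898ms=6b +508.475ms=3/2b
8) 2542.373ms=15/2b +508.475ms=3/2b
9) 3050.847ms=9b +508.475ms=3/2b
10) 3559.322ms=21/2b +508.475ms=3/2b
Σ=12b of 12 (177bpm 3/8) — PASS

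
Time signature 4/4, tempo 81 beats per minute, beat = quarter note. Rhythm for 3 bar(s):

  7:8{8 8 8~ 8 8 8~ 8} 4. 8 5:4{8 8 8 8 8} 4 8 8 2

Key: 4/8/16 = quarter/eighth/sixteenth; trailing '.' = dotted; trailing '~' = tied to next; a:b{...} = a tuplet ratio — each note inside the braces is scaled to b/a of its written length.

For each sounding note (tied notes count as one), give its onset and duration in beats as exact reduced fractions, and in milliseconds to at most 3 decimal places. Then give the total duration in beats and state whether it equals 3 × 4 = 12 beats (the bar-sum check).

1) 0.0ms=0b +423.28ms=4/7b
2) 423.28ms=4/7b +423.28ms=4/7b
3) 846.561ms=8/7b +846.561ms=8/7b
4) 1693.122ms=16/7b +423.28ms=4/7b
5) 2116.402ms=20/7b +846.561ms=8/7b
6) 2962.963ms=4b +1111.111ms=3/2b
7) 4074.074ms=11/2b +370.37ms=1/2b
8) 4444.444ms=6b +296.296ms=2/5b
9) 4740.741ms=32/5b +296.296ms=2/5b
10) 5037.037ms=34/5b +296.296ms=2/5b
11) 5333.333ms=36/5b +296.296ms=2/5b
12) 5629.63ms=38/5b +296.296ms=2/5b
13) 5925.926ms=8b +740.741ms=1b
14) 6666.667ms=9b +370.37ms=1/2b
15) 7037.037ms=19/2b +370.37ms=1/2b
16) 7407.407ms=10b +1481.481ms=2b
Σ=12b of 12 (81bpm 4/4) — PASS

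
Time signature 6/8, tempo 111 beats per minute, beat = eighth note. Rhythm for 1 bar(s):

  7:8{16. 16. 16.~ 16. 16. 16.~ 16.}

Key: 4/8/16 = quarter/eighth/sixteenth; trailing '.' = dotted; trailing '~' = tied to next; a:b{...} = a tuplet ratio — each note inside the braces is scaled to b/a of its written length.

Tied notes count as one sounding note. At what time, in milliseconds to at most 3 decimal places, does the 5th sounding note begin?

1. 0.0ms @ 0 + 463.32ms (6/7)
2. 463.32ms @ 6/7 + 463.32ms (6/7)
3. 926.641ms @ 12/7 + 926.641ms (12/7)
4. 1853.282ms @ 24/7 + 463.32ms (6/7)
5. 2316.602ms @ 30/7 + 926.641ms (12/7)

note 5 onset = 30/7b = 2316.602ms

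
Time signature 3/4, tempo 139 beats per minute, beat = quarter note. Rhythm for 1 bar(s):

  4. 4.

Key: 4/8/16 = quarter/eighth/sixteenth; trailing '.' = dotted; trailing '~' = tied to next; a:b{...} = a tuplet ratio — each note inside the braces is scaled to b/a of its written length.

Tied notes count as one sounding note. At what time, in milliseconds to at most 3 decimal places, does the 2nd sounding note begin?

note 2 onset = 3/2b = 647.482ms

1. 0.0ms @ 0 + 647.482ms (3/2)
2. 647.482ms @ 3/2 + 647.482ms (3/2)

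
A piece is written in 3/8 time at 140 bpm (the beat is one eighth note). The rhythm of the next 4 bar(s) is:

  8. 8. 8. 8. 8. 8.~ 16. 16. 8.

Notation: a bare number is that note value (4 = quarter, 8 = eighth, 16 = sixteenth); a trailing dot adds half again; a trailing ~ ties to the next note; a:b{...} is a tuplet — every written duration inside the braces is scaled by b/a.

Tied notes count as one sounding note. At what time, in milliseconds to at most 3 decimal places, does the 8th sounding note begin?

note 8 onset = 21/2b = 4500.0ms

1. 0.0ms @ 0 + 642.857ms (3/2)
2. 642.857ms @ 3/2 + 642.857ms (3/2)
3. 1285.714ms @ 3 + 642.857ms (3/2)
4. 1928.571ms @ 9/2 + 642.857ms (3/2)
5. 2571.429ms @ 6 + 642.857ms (3/2)
6. 3214.286ms @ 15/2 + 964.286ms (9/4)
7. 4178.571ms @ 39/4 + 321.429ms (3/4)
8. 4500.0ms @ 21/2 + 642.857ms (3/2)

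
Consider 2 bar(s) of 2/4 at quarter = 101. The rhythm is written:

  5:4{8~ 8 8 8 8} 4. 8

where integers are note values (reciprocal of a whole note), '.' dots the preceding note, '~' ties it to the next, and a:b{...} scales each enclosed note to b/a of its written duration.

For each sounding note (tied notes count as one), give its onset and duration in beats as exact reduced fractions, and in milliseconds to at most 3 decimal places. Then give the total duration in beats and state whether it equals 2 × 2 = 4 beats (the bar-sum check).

1) 0.0ms=0b +475.248ms=4/5b
2) 475.248ms=4/5b +237.624ms=2/5b
3) 712.871ms=6/5b +237.624ms=2/5b
4) 950.495ms=8/5b +237.624ms=2/5b
5) 1188.119ms=2b +891.089ms=3/2b
6) 2079.208ms=7/2b +297.03ms=1/2b
Σ=4b of 4 (101bpm 2/4) — PASS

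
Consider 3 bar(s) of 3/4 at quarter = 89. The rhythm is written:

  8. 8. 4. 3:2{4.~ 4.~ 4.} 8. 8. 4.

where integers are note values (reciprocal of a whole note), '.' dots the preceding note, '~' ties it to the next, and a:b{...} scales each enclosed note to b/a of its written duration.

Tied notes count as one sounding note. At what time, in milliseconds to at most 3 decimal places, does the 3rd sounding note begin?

note 3 onset = 3/2b = 1011.236ms

1. 0.0ms @ 0 + 505.618ms (3/4)
2. 505.618ms @ 3/4 + 505.618ms (3/4)
3. 1011.236ms @ 3/2 + 1011.236ms (3/2)
4. 2022.472ms @ 3 + 2022.472ms (3)
5. 4044.944ms @ 6 + 505.618ms (3/4)
6. 4550.562ms @ 27/4 + 505.618ms (3/4)
7. 5056.18ms @ 15/2 + 1011.236ms (3/2)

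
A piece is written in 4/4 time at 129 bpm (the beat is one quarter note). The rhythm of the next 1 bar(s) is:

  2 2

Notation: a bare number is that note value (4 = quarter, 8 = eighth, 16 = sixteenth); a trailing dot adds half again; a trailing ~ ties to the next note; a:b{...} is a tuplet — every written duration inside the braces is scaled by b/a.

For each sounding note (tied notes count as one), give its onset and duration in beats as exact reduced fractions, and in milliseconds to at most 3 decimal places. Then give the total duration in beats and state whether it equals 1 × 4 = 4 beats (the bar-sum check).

1) 0.0ms=0b +930.233ms=2b
2) 930.233ms=2b +930.233ms=2b
Σ=4b of 4 (129bpm 4/4) — PASS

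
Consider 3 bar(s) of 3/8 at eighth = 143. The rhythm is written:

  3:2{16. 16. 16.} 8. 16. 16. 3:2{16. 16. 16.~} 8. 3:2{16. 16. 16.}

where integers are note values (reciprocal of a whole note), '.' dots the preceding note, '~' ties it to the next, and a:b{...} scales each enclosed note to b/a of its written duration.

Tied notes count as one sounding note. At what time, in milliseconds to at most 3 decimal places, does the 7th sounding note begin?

1. 0.0ms @ 0 + 209.79ms (1/2)
2. 209.79ms @ 1/2 + 209.79ms (1/2)
3. 419.58ms @ 1 + 209.79ms (1/2)
4. 629.371ms @ 3/2 + 629.371ms (3/2)
5. 1258.741ms @ 3 + 314.685ms (3/4)
6. 1573.427ms @ 15/4 + 314.685ms (3/4)
7. 1888.112ms @ 9/2 + 209.79ms (1/2)
8. 2097.902ms @ 5 + 209.79ms (1/2)
9. 2307.692ms @ 11/2 + 839.161ms (2)
10. 3146.853ms @ 15/2 + 209.79ms (1/2)
11. 3356.643ms @ 8 + 209.79ms (1/2)
12. 3566.434ms @ 17/2 + 209.79ms (1/2)

note 7 onset = 9/2b = 1888.112ms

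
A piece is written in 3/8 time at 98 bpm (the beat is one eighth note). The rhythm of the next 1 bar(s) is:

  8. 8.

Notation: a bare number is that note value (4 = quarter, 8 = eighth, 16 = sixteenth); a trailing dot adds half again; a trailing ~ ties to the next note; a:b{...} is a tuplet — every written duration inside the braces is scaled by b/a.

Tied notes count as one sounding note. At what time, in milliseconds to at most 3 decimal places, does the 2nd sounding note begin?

note 2 onset = 3/2b = 918.367ms

1. 0.0ms @ 0 + 918.367ms (3/2)
2. 918.367ms @ 3/2 + 918.367ms (3/2)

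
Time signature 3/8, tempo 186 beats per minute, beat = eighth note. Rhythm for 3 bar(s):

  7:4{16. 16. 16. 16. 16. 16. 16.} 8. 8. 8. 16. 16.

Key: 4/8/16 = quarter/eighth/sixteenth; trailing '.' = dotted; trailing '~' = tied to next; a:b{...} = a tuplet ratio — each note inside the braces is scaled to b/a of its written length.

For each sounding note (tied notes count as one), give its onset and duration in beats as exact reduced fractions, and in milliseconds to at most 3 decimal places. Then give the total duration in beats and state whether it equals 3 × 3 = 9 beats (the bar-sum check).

1) 0.0ms=0b +138.249ms=3/7b
2) 138.249ms=3/7b +138.249ms=3/7b
3) 276.498ms=6/7b +138.249ms=3/7b
4) 414.747ms=9/7b +138.249ms=3/7b
5) 552.995ms=12/7b +138.249ms=3/7b
6) 691.244ms=15/7b +138.249ms=3/7b
7) 829.493ms=18/7b +138.249ms=3/7b
8) 967.742ms=3b +483.871ms=3/2b
9) 1451.613ms=9/2b +483.871ms=3/2b
10) 1935.484ms=6b +483.871ms=3/2b
11) 2419.355ms=15/2b +241.935ms=3/4b
12) 2661.29ms=33/4b +241.935ms=3/4b
Σ=9b of 9 (186bpm 3/8) — PASS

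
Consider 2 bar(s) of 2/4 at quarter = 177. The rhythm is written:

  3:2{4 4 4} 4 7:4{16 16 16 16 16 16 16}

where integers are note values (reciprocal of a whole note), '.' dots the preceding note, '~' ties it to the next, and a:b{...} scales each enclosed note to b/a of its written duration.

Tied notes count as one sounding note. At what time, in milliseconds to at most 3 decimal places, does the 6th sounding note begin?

1. 0.0ms @ 0 + 225.989ms (2/3)
2. 225.989ms @ 2/3 + 225.989ms (2/3)
3. 451.977ms @ 4/3 + 225.989ms (2/3)
4. 677.966ms @ 2 + 338.983ms (1)
5. 1016.949ms @ 3 + 48.426ms (1/7)
6. 1065.375ms @ 22/7 + 48.426ms (1/7)
7. 1113.801ms @ 23/7 + 48.426ms (1/7)
8. 1162.228ms @ 24/7 + 48.426ms (1/7)
9. 1210.654ms @ 25/7 + 48.426ms (1/7)
10. 1259.08ms @ 26/7 + 48.426ms (1/7)
11. 1307.506ms @ 27/7 + 48.426ms (1/7)

note 6 onset = 22/7b = 1065.375ms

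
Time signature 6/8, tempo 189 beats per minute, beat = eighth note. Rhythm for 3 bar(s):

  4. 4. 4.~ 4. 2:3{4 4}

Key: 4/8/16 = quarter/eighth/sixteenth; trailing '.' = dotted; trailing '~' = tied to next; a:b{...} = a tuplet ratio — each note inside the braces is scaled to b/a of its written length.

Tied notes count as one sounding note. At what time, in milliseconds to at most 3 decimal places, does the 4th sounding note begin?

note 4 onset = 12b = 3809.524ms

1. 0.0ms @ 0 + 952.381ms (3)
2. 952.381ms @ 3 + 952.381ms (3)
3. 1904.762ms @ 6 + 1904.762ms (6)
4. 3809.524ms @ 12 + 952.381ms (3)
5. 4761.905ms @ 15 + 952.381ms (3)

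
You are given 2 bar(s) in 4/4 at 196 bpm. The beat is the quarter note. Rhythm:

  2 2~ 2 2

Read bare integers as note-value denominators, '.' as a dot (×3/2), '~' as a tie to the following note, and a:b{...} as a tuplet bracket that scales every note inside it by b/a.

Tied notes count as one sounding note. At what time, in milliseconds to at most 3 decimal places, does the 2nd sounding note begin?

note 2 onset = 2b = 612.245ms

1. 0.0ms @ 0 + 612.245ms (2)
2. 612.245ms @ 2 + 1224.49ms (4)
3. 1836.735ms @ 6 + 612.245ms (2)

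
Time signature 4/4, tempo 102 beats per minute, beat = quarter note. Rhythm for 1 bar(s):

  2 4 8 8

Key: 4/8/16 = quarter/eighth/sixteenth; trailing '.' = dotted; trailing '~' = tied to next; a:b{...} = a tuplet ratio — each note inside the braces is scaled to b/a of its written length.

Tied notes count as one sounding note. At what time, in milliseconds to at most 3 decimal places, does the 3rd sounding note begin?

note 3 onset = 3b = 1764.706ms

1. 0.0ms @ 0 + 1176.471ms (2)
2. 1176.471ms @ 2 + 588.235ms (1)
3. 1764.706ms @ 3 + 294.118ms (1/2)
4. 2058.824ms @ 7/2 + 294.118ms (1/2)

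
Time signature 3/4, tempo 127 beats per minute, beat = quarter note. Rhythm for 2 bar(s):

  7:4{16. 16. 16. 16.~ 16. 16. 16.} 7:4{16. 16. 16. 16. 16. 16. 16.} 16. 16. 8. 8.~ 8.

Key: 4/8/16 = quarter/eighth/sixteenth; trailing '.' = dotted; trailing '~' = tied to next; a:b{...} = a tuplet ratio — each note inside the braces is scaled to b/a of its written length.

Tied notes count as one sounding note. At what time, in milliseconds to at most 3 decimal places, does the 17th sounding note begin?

note 17 onset = 9/2b = 2125.984ms

1. 0.0ms @ 0 + 101.237ms (3/14)
2. 101.237ms @ 3/14 + 101.237ms (3/14)
3. 202.475ms @ 3/7 + 101.237ms (3/14)
4. 303.712ms @ 9/14 + 202.475ms (3/7)
5. 506.187ms @ 15/14 + 101.237ms (3/14)
6. 607.424ms @ 9/7 + 101.237ms (3/14)
7. 708.661ms @ 3/2 + 101.237ms (3/14)
8. 809.899ms @ 12/7 + 101.237ms (3/14)
9. 911.136ms @ 27/14 + 101.237ms (3/14)
10. 1012.373ms @ 15/7 + 101.237ms (3/14)
11. 1113.611ms @ 33/14 + 101.237ms (3/14)
12. 1214.848ms @ 18/7 + 101.237ms (3/14)
13. 1316.085ms @ 39/14 + 101.237ms (3/14)
14. 1417.323ms @ 3 + 177.165ms (3/8)
15. 1594.488ms @ 27/8 + 177.165ms (3/8)
16. 1771.654ms @ 15/4 + 354.331ms (3/4)
17. 2125.984ms @ 9/2 + 708.661ms (3/2)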